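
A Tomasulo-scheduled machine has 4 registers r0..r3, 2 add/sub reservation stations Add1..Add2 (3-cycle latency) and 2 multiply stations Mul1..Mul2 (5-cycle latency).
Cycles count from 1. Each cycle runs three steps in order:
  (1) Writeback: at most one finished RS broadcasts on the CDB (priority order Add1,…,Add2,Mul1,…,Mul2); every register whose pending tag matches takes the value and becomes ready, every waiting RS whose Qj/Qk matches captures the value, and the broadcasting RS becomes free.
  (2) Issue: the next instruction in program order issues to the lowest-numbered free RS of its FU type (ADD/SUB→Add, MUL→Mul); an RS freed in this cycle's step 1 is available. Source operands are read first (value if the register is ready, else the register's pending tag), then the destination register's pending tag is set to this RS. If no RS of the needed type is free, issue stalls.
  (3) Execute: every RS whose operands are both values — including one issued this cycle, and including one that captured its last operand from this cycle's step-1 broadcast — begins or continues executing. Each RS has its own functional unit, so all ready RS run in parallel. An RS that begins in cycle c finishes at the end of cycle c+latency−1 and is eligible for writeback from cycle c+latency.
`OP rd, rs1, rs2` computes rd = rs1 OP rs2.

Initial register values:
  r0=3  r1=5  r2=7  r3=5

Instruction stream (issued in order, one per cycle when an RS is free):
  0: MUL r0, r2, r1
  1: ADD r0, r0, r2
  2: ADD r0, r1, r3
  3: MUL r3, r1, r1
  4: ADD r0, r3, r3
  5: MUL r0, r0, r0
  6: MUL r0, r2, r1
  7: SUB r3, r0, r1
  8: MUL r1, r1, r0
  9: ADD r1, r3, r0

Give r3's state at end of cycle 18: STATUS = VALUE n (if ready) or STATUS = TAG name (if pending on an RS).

  c1: issue MUL r0<-Mul1  regs: r0:Mul1,r1:5,r2:7,r3:5
  c2: issue ADD r0<-Add1  regs: r0:Add1,r1:5,r2:7,r3:5
  c3: issue ADD r0<-Add2  regs: r0:Add2,r1:5,r2:7,r3:5
  c4: issue MUL r3<-Mul2  regs: r0:Add2,r1:5,r2:7,r3:Mul2
  c5: stall  regs: r0:Add2,r1:5,r2:7,r3:Mul2
  c6: CDB Add2=10; issue ADD r0<-Add2  regs: r0:Add2,r1:5,r2:7,r3:Mul2
  c7: CDB Mul1=35; issue MUL r0<-Mul1  regs: r0:Mul1,r1:5,r2:7,r3:Mul2
  c8: stall  regs: r0:Mul1,r1:5,r2:7,r3:Mul2
  c9: CDB Mul2=25; issue MUL r0<-Mul2  regs: r0:Mul2,r1:5,r2:7,r3:25
  c10: CDB Add1=42; issue SUB r3<-Add1  regs: r0:Mul2,r1:5,r2:7,r3:Add1
  c11: stall  regs: r0:Mul2,r1:5,r2:7,r3:Add1
  c12: CDB Add2=50; stall  regs: r0:Mul2,r1:5,r2:7,r3:Add1
  c13: stall  regs: r0:Mul2,r1:5,r2:7,r3:Add1
  c14: CDB Mul2=35; issue MUL r1<-Mul2  regs: r0:35,r1:Mul2,r2:7,r3:Add1
  c15: issue ADD r1<-Add2  regs: r0:35,r1:Add2,r2:7,r3:Add1
  c16: -  regs: r0:35,r1:Add2,r2:7,r3:Add1
  c17: CDB Add1=30  regs: r0:35,r1:Add2,r2:7,r3:30
  c18: CDB Mul1=2500  regs: r0:35,r1:Add2,r2:7,r3:30

STATUS = VALUE 30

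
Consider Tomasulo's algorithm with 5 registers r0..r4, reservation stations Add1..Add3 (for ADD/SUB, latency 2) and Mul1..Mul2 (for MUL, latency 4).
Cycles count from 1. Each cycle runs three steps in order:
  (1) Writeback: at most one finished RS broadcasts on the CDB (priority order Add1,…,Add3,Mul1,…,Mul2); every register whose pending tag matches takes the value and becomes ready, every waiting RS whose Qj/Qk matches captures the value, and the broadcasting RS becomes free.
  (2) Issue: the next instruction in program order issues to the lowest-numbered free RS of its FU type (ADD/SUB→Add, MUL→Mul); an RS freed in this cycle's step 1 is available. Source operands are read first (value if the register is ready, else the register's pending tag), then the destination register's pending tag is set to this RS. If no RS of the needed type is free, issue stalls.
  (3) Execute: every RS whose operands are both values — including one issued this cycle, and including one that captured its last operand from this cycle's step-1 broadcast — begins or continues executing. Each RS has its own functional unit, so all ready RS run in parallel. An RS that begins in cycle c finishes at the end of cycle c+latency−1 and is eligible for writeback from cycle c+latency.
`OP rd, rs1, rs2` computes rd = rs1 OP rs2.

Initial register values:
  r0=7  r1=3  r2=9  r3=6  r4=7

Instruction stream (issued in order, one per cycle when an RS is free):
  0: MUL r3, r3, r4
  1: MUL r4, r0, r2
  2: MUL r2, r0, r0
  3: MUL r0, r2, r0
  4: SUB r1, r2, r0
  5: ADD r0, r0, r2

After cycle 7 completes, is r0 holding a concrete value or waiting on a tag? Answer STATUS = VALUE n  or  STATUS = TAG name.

STATUS = TAG Mul2

  c1: issue MUL r3<-Mul1  regs: r0:7,r1:3,r2:9,r3:Mul1,r4:7
  c2: issue MUL r4<-Mul2  regs: r0:7,r1:3,r2:9,r3:Mul1,r4:Mul2
  c3: stall  regs: r0:7,r1:3,r2:9,r3:Mul1,r4:Mul2
  c4: stall  regs: r0:7,r1:3,r2:9,r3:Mul1,r4:Mul2
  c5: CDB Mul1=42; issue MUL r2<-Mul1  regs: r0:7,r1:3,r2:Mul1,r3:42,r4:Mul2
  c6: CDB Mul2=63; issue MUL r0<-Mul2  regs: r0:Mul2,r1:3,r2:Mul1,r3:42,r4:63
  c7: issue SUB r1<-Add1  regs: r0:Mul2,r1:Add1,r2:Mul1,r3:42,r4:63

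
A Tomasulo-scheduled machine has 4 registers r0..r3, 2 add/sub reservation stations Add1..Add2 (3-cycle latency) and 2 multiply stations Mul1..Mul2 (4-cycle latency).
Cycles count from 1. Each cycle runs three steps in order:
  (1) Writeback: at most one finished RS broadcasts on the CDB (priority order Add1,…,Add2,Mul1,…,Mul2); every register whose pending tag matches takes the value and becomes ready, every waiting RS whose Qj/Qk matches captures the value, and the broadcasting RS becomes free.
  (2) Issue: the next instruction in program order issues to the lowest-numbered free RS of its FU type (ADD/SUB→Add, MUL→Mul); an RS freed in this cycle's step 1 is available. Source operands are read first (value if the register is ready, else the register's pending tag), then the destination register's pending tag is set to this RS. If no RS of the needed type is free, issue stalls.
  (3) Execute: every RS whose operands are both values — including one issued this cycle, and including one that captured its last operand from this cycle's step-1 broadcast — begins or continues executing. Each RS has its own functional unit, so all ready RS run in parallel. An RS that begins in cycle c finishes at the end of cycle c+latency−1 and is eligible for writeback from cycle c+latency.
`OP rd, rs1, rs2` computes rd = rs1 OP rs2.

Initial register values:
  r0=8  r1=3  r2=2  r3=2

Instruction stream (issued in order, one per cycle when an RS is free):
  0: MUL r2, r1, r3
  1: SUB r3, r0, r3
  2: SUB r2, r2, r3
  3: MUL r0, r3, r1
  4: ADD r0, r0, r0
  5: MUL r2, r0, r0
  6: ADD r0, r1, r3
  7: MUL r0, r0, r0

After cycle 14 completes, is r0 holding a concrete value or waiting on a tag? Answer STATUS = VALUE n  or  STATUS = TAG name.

STATUS = TAG Mul2

c1: issue MUL r2<-Mul1 | r0:8,r1:3,r2:Mul1,r3:2
c2: issue SUB r3<-Add1 | r0:8,r1:3,r2:Mul1,r3:Add1
c3: issue SUB r2<-Add2 | r0:8,r1:3,r2:Add2,r3:Add1
c4: issue MUL r0<-Mul2 | r0:Mul2,r1:3,r2:Add2,r3:Add1
c5: CDB Add1=6; issue ADD r0<-Add1 | r0:Add1,r1:3,r2:Add2,r3:6
c6: CDB Mul1=6; issue MUL r2<-Mul1 | r0:Add1,r1:3,r2:Mul1,r3:6
c7: stall | r0:Add1,r1:3,r2:Mul1,r3:6
c8: stall | r0:Add1,r1:3,r2:Mul1,r3:6
c9: CDB Add2=0; issue ADD r0<-Add2 | r0:Add2,r1:3,r2:Mul1,r3:6
c10: CDB Mul2=18; issue MUL r0<-Mul2 | r0:Mul2,r1:3,r2:Mul1,r3:6
c11: - | r0:Mul2,r1:3,r2:Mul1,r3:6
c12: CDB Add2=9 | r0:Mul2,r1:3,r2:Mul1,r3:6
c13: CDB Add1=36 | r0:Mul2,r1:3,r2:Mul1,r3:6
c14: - | r0:Mul2,r1:3,r2:Mul1,r3:6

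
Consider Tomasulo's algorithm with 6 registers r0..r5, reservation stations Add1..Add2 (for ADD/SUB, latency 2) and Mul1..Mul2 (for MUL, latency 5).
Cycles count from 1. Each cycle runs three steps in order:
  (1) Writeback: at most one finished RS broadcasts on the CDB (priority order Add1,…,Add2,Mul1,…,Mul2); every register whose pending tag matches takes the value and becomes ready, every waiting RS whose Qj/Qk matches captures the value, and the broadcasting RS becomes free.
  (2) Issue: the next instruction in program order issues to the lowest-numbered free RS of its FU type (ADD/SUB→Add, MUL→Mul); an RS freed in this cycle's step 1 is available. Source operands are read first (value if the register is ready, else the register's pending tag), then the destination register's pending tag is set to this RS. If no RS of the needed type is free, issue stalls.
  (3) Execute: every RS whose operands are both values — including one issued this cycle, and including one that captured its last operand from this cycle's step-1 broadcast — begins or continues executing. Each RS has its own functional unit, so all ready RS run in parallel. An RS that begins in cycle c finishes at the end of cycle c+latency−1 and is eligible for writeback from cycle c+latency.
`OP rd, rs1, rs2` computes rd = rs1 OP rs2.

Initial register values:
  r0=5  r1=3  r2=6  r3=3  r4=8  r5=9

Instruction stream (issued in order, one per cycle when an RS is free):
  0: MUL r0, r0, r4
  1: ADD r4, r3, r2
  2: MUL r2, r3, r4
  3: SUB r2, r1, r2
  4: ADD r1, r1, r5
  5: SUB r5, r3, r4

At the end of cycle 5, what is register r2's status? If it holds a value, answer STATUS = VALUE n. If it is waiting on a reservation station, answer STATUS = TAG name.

STATUS = TAG Add1

c1: issue MUL r0<-Mul1 | r0:Mul1,r1:3,r2:6,r3:3,r4:8,r5:9
c2: issue ADD r4<-Add1 | r0:Mul1,r1:3,r2:6,r3:3,r4:Add1,r5:9
c3: issue MUL r2<-Mul2 | r0:Mul1,r1:3,r2:Mul2,r3:3,r4:Add1,r5:9
c4: CDB Add1=9; issue SUB r2<-Add1 | r0:Mul1,r1:3,r2:Add1,r3:3,r4:9,r5:9
c5: issue ADD r1<-Add2 | r0:Mul1,r1:Add2,r2:Add1,r3:3,r4:9,r5:9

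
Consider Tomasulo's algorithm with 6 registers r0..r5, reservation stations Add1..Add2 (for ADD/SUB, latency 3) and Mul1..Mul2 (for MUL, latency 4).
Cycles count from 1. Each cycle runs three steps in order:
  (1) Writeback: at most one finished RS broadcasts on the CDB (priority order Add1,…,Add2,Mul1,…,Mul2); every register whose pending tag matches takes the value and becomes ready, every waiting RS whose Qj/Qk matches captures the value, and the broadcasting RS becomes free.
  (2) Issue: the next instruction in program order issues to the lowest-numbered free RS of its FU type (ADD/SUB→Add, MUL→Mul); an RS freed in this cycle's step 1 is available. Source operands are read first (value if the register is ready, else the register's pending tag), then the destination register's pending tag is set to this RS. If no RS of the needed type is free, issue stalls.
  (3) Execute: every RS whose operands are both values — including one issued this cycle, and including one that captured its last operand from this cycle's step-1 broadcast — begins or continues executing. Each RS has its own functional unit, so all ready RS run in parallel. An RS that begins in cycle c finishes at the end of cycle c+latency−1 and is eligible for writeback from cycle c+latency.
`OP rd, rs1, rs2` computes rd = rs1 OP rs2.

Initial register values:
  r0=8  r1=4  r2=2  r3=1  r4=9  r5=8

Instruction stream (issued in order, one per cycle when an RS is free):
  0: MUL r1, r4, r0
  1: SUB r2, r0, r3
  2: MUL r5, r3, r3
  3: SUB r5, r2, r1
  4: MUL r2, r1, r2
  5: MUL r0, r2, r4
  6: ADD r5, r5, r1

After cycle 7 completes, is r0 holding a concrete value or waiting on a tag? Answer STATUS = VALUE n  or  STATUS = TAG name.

STATUS = TAG Mul2

  c1: issue MUL r1<-Mul1  regs: r0:8,r1:Mul1,r2:2,r3:1,r4:9,r5:8
  c2: issue SUB r2<-Add1  regs: r0:8,r1:Mul1,r2:Add1,r3:1,r4:9,r5:8
  c3: issue MUL r5<-Mul2  regs: r0:8,r1:Mul1,r2:Add1,r3:1,r4:9,r5:Mul2
  c4: issue SUB r5<-Add2  regs: r0:8,r1:Mul1,r2:Add1,r3:1,r4:9,r5:Add2
  c5: CDB Add1=7; stall  regs: r0:8,r1:Mul1,r2:7,r3:1,r4:9,r5:Add2
  c6: CDB Mul1=72; issue MUL r2<-Mul1  regs: r0:8,r1:72,r2:Mul1,r3:1,r4:9,r5:Add2
  c7: CDB Mul2=1; issue MUL r0<-Mul2  regs: r0:Mul2,r1:72,r2:Mul1,r3:1,r4:9,r5:Add2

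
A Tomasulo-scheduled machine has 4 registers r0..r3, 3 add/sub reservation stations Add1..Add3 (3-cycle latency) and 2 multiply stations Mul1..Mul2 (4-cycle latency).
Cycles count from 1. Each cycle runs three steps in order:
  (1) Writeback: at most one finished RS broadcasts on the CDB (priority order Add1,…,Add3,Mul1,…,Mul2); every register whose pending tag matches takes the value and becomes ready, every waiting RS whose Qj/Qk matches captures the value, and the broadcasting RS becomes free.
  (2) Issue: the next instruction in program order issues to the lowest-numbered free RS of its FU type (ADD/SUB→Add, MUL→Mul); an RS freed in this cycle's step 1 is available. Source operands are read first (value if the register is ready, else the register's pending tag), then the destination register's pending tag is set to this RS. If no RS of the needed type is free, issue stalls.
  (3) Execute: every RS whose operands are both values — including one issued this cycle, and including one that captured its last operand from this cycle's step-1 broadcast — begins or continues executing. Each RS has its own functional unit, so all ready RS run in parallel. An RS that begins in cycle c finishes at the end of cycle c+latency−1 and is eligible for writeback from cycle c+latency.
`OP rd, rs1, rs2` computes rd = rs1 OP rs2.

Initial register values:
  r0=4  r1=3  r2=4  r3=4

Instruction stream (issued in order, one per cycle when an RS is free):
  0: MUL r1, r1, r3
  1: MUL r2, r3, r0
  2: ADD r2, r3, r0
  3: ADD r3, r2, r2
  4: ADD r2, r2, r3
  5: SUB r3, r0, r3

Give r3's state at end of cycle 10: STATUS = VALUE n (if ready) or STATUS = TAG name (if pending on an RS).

STATUS = TAG Add1

cycle 1: issue MUL r1<-Mul1 // r0:4,r1:Mul1,r2:4,r3:4
cycle 2: issue MUL r2<-Mul2 // r0:4,r1:Mul1,r2:Mul2,r3:4
cycle 3: issue ADD r2<-Add1 // r0:4,r1:Mul1,r2:Add1,r3:4
cycle 4: issue ADD r3<-Add2 // r0:4,r1:Mul1,r2:Add1,r3:Add2
cycle 5: CDB Mul1=12; issue ADD r2<-Add3 // r0:4,r1:12,r2:Add3,r3:Add2
cycle 6: CDB Add1=8; issue SUB r3<-Add1 // r0:4,r1:12,r2:Add3,r3:Add1
cycle 7: CDB Mul2=16 // r0:4,r1:12,r2:Add3,r3:Add1
cycle 8: - // r0:4,r1:12,r2:Add3,r3:Add1
cycle 9: CDB Add2=16 // r0:4,r1:12,r2:Add3,r3:Add1
cycle 10: - // r0:4,r1:12,r2:Add3,r3:Add1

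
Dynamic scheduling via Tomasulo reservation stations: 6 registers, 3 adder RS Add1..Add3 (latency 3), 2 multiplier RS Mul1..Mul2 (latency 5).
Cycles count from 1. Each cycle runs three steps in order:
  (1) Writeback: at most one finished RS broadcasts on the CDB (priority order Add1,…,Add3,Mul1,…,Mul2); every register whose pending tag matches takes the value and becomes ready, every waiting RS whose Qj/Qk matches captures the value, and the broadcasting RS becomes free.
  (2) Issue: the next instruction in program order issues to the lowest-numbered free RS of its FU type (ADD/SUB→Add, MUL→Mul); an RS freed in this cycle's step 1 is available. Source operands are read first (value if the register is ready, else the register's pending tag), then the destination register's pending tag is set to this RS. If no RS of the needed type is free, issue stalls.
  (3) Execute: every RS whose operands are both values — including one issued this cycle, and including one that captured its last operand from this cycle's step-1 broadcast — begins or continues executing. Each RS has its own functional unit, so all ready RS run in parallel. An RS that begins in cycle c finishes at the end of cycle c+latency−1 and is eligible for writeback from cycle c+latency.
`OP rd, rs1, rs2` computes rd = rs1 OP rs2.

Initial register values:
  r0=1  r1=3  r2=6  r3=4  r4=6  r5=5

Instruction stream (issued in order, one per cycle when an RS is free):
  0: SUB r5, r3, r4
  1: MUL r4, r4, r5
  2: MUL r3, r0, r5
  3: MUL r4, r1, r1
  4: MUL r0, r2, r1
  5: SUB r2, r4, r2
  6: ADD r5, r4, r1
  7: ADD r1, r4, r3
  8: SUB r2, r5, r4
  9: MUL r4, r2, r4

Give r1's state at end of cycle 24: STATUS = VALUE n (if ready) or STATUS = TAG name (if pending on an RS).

  c1: issue SUB r5<-Add1  regs: r0:1,r1:3,r2:6,r3:4,r4:6,r5:Add1
  c2: issue MUL r4<-Mul1  regs: r0:1,r1:3,r2:6,r3:4,r4:Mul1,r5:Add1
  c3: issue MUL r3<-Mul2  regs: r0:1,r1:3,r2:6,r3:Mul2,r4:Mul1,r5:Add1
  c4: CDB Add1=-2; stall  regs: r0:1,r1:3,r2:6,r3:Mul2,r4:Mul1,r5:-2
  c5: stall  regs: r0:1,r1:3,r2:6,r3:Mul2,r4:Mul1,r5:-2
  c6: stall  regs: r0:1,r1:3,r2:6,r3:Mul2,r4:Mul1,r5:-2
  c7: stall  regs: r0:1,r1:3,r2:6,r3:Mul2,r4:Mul1,r5:-2
  c8: stall  regs: r0:1,r1:3,r2:6,r3:Mul2,r4:Mul1,r5:-2
  c9: CDB Mul1=-12; issue MUL r4<-Mul1  regs: r0:1,r1:3,r2:6,r3:Mul2,r4:Mul1,r5:-2
  c10: CDB Mul2=-2; issue MUL r0<-Mul2  regs: r0:Mul2,r1:3,r2:6,r3:-2,r4:Mul1,r5:-2
  c11: issue SUB r2<-Add1  regs: r0:Mul2,r1:3,r2:Add1,r3:-2,r4:Mul1,r5:-2
  c12: issue ADD r5<-Add2  regs: r0:Mul2,r1:3,r2:Add1,r3:-2,r4:Mul1,r5:Add2
  c13: issue ADD r1<-Add3  regs: r0:Mul2,r1:Add3,r2:Add1,r3:-2,r4:Mul1,r5:Add2
  c14: CDB Mul1=9; stall  regs: r0:Mul2,r1:Add3,r2:Add1,r3:-2,r4:9,r5:Add2
  c15: CDB Mul2=18; stall  regs: r0:18,r1:Add3,r2:Add1,r3:-2,r4:9,r5:Add2
  c16: stall  regs: r0:18,r1:Add3,r2:Add1,r3:-2,r4:9,r5:Add2
  c17: CDB Add1=3; issue SUB r2<-Add1  regs: r0:18,r1:Add3,r2:Add1,r3:-2,r4:9,r5:Add2
  c18: CDB Add2=12; issue MUL r4<-Mul1  regs: r0:18,r1:Add3,r2:Add1,r3:-2,r4:Mul1,r5:12
  c19: CDB Add3=7  regs: r0:18,r1:7,r2:Add1,r3:-2,r4:Mul1,r5:12
  c20: -  regs: r0:18,r1:7,r2:Add1,r3:-2,r4:Mul1,r5:12
  c21: CDB Add1=3  regs: r0:18,r1:7,r2:3,r3:-2,r4:Mul1,r5:12
  c22: -  regs: r0:18,r1:7,r2:3,r3:-2,r4:Mul1,r5:12
  c23: -  regs: r0:18,r1:7,r2:3,r3:-2,r4:Mul1,r5:12
  c24: -  regs: r0:18,r1:7,r2:3,r3:-2,r4:Mul1,r5:12

STATUS = VALUE 7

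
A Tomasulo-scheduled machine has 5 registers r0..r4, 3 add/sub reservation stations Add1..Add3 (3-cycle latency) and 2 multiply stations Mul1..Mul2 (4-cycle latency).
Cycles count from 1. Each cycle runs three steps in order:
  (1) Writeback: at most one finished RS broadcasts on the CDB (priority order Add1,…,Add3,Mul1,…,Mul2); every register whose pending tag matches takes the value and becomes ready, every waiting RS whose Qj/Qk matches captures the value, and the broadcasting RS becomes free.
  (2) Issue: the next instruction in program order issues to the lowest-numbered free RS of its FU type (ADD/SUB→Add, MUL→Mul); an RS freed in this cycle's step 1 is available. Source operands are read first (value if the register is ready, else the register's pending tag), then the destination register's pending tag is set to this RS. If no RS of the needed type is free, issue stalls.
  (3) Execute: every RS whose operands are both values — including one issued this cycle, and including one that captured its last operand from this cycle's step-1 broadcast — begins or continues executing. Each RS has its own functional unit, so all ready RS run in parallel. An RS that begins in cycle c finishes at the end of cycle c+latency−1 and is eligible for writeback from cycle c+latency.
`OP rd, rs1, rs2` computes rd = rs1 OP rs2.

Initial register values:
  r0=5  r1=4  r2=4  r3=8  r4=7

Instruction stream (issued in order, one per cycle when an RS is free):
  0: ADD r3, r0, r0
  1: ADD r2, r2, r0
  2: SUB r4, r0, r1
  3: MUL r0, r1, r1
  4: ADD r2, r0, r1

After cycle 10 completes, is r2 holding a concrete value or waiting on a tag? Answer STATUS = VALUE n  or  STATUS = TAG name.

STATUS = TAG Add1

c1: issue ADD r3<-Add1 | r0:5,r1:4,r2:4,r3:Add1,r4:7
c2: issue ADD r2<-Add2 | r0:5,r1:4,r2:Add2,r3:Add1,r4:7
c3: issue SUB r4<-Add3 | r0:5,r1:4,r2:Add2,r3:Add1,r4:Add3
c4: CDB Add1=10; issue MUL r0<-Mul1 | r0:Mul1,r1:4,r2:Add2,r3:10,r4:Add3
c5: CDB Add2=9; issue ADD r2<-Add1 | r0:Mul1,r1:4,r2:Add1,r3:10,r4:Add3
c6: CDB Add3=1 | r0:Mul1,r1:4,r2:Add1,r3:10,r4:1
c7: - | r0:Mul1,r1:4,r2:Add1,r3:10,r4:1
c8: CDB Mul1=16 | r0:16,r1:4,r2:Add1,r3:10,r4:1
c9: - | r0:16,r1:4,r2:Add1,r3:10,r4:1
c10: - | r0:16,r1:4,r2:Add1,r3:10,r4:1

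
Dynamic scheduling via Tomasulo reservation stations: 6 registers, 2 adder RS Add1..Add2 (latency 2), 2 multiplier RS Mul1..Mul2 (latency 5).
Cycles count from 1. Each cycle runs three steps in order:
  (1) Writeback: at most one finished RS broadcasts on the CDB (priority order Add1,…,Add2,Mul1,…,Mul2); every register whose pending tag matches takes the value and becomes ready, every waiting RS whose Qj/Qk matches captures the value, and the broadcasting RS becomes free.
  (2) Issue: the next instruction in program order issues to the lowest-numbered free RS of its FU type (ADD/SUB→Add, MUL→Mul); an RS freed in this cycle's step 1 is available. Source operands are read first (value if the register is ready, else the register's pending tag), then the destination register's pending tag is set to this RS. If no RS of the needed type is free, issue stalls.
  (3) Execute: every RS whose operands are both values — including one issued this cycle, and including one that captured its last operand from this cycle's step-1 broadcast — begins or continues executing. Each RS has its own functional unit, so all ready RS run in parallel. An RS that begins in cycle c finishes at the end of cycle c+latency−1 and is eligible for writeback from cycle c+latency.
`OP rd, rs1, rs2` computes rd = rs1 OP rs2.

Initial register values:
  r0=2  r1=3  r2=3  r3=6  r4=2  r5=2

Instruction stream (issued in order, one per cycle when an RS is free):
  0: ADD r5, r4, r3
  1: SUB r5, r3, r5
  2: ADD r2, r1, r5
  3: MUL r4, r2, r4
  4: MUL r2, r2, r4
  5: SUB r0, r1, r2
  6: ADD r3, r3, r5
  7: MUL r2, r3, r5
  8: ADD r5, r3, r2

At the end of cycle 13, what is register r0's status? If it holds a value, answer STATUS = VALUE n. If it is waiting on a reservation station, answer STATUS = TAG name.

cycle 1: issue ADD r5<-Add1 // r0:2,r1:3,r2:3,r3:6,r4:2,r5:Add1
cycle 2: issue SUB r5<-Add2 // r0:2,r1:3,r2:3,r3:6,r4:2,r5:Add2
cycle 3: CDB Add1=8; issue ADD r2<-Add1 // r0:2,r1:3,r2:Add1,r3:6,r4:2,r5:Add2
cycle 4: issue MUL r4<-Mul1 // r0:2,r1:3,r2:Add1,r3:6,r4:Mul1,r5:Add2
cycle 5: CDB Add2=-2; issue MUL r2<-Mul2 // r0:2,r1:3,r2:Mul2,r3:6,r4:Mul1,r5:-2
cycle 6: issue SUB r0<-Add2 // r0:Add2,r1:3,r2:Mul2,r3:6,r4:Mul1,r5:-2
cycle 7: CDB Add1=1; issue ADD r3<-Add1 // r0:Add2,r1:3,r2:Mul2,r3:Add1,r4:Mul1,r5:-2
cycle 8: stall // r0:Add2,r1:3,r2:Mul2,r3:Add1,r4:Mul1,r5:-2
cycle 9: CDB Add1=4; stall // r0:Add2,r1:3,r2:Mul2,r3:4,r4:Mul1,r5:-2
cycle 10: stall // r0:Add2,r1:3,r2:Mul2,r3:4,r4:Mul1,r5:-2
cycle 11: stall // r0:Add2,r1:3,r2:Mul2,r3:4,r4:Mul1,r5:-2
cycle 12: CDB Mul1=2; issue MUL r2<-Mul1 // r0:Add2,r1:3,r2:Mul1,r3:4,r4:2,r5:-2
cycle 13: issue ADD r5<-Add1 // r0:Add2,r1:3,r2:Mul1,r3:4,r4:2,r5:Add1

STATUS = TAG Add2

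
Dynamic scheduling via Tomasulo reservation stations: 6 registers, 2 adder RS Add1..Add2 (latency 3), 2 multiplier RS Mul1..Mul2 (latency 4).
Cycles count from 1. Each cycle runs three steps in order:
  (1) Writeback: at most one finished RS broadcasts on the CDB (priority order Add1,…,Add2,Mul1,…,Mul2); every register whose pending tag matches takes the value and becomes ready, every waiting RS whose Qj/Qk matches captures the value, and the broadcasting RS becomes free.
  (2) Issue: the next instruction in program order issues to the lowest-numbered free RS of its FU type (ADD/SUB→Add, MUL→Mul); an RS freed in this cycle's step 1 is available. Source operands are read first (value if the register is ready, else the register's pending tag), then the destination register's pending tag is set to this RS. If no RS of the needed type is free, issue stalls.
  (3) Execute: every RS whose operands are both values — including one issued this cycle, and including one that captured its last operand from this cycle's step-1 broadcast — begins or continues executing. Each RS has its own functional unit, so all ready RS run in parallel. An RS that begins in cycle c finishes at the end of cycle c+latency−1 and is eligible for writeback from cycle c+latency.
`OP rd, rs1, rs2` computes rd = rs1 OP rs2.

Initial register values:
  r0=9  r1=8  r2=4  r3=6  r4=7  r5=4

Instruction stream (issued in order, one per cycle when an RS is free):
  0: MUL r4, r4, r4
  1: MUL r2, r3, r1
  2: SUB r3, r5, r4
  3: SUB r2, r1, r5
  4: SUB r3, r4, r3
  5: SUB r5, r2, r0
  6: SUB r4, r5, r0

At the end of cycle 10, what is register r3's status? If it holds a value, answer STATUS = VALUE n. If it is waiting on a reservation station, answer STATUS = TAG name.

STATUS = TAG Add2

c1: issue MUL r4<-Mul1 | r0:9,r1:8,r2:4,r3:6,r4:Mul1,r5:4
c2: issue MUL r2<-Mul2 | r0:9,r1:8,r2:Mul2,r3:6,r4:Mul1,r5:4
c3: issue SUB r3<-Add1 | r0:9,r1:8,r2:Mul2,r3:Add1,r4:Mul1,r5:4
c4: issue SUB r2<-Add2 | r0:9,r1:8,r2:Add2,r3:Add1,r4:Mul1,r5:4
c5: CDB Mul1=49; stall | r0:9,r1:8,r2:Add2,r3:Add1,r4:49,r5:4
c6: CDB Mul2=48; stall | r0:9,r1:8,r2:Add2,r3:Add1,r4:49,r5:4
c7: CDB Add2=4; issue SUB r3<-Add2 | r0:9,r1:8,r2:4,r3:Add2,r4:49,r5:4
c8: CDB Add1=-45; issue SUB r5<-Add1 | r0:9,r1:8,r2:4,r3:Add2,r4:49,r5:Add1
c9: stall | r0:9,r1:8,r2:4,r3:Add2,r4:49,r5:Add1
c10: stall | r0:9,r1:8,r2:4,r3:Add2,r4:49,r5:Add1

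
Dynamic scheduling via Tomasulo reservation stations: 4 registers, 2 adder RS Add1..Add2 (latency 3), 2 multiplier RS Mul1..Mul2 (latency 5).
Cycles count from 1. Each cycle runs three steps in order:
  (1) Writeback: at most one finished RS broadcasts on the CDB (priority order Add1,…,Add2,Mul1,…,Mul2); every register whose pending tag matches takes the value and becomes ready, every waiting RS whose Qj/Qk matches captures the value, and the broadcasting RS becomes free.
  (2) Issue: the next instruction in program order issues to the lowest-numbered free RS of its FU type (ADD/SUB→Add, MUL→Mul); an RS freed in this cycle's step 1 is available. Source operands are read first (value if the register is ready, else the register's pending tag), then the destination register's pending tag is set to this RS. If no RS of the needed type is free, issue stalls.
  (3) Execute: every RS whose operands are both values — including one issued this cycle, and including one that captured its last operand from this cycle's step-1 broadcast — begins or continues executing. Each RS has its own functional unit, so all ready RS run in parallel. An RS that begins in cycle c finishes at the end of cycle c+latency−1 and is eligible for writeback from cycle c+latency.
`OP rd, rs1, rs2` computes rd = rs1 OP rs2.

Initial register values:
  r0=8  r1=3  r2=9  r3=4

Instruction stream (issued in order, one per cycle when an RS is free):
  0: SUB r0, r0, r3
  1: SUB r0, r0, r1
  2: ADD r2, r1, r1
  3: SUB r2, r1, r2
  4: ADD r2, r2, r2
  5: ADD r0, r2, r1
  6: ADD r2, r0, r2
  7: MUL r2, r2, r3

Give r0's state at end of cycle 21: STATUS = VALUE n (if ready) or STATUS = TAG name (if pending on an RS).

STATUS = VALUE -3

  c1: issue SUB r0<-Add1  regs: r0:Add1,r1:3,r2:9,r3:4
  c2: issue SUB r0<-Add2  regs: r0:Add2,r1:3,r2:9,r3:4
  c3: stall  regs: r0:Add2,r1:3,r2:9,r3:4
  c4: CDB Add1=4; issue ADD r2<-Add1  regs: r0:Add2,r1:3,r2:Add1,r3:4
  c5: stall  regs: r0:Add2,r1:3,r2:Add1,r3:4
  c6: stall  regs: r0:Add2,r1:3,r2:Add1,r3:4
  c7: CDB Add1=6; issue SUB r2<-Add1  regs: r0:Add2,r1:3,r2:Add1,r3:4
  c8: CDB Add2=1; issue ADD r2<-Add2  regs: r0:1,r1:3,r2:Add2,r3:4
  c9: stall  regs: r0:1,r1:3,r2:Add2,r3:4
  c10: CDB Add1=-3; issue ADD r0<-Add1  regs: r0:Add1,r1:3,r2:Add2,r3:4
  c11: stall  regs: r0:Add1,r1:3,r2:Add2,r3:4
  c12: stall  regs: r0:Add1,r1:3,r2:Add2,r3:4
  c13: CDB Add2=-6; issue ADD r2<-Add2  regs: r0:Add1,r1:3,r2:Add2,r3:4
  c14: issue MUL r2<-Mul1  regs: r0:Add1,r1:3,r2:Mul1,r3:4
  c15: -  regs: r0:Add1,r1:3,r2:Mul1,r3:4
  c16: CDB Add1=-3  regs: r0:-3,r1:3,r2:Mul1,r3:4
  c17: -  regs: r0:-3,r1:3,r2:Mul1,r3:4
  c18: -  regs: r0:-3,r1:3,r2:Mul1,r3:4
  c19: CDB Add2=-9  regs: r0:-3,r1:3,r2:Mul1,r3:4
  c20: -  regs: r0:-3,r1:3,r2:Mul1,r3:4
  c21: -  regs: r0:-3,r1:3,r2:Mul1,r3:4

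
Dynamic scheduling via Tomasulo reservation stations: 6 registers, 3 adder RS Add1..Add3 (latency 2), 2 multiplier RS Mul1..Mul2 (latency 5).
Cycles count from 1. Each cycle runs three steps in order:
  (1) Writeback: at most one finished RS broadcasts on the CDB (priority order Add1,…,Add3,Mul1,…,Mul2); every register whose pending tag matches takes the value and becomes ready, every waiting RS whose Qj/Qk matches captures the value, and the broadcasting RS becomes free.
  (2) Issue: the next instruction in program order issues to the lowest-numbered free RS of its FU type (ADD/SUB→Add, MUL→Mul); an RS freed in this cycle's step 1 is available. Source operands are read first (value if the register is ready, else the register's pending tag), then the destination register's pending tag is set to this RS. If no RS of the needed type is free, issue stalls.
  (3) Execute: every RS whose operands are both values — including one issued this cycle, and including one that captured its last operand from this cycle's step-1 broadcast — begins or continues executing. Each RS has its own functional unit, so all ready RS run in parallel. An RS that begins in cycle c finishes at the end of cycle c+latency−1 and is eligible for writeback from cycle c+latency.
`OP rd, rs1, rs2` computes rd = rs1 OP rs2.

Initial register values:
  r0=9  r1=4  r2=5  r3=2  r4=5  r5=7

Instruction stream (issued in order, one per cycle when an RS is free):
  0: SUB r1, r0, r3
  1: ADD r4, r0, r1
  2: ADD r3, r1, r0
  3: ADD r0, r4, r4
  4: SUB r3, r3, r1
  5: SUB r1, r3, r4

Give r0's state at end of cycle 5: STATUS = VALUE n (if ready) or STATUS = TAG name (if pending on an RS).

STATUS = TAG Add3

c1: issue SUB r1<-Add1 | r0:9,r1:Add1,r2:5,r3:2,r4:5,r5:7
c2: issue ADD r4<-Add2 | r0:9,r1:Add1,r2:5,r3:2,r4:Add2,r5:7
c3: CDB Add1=7; issue ADD r3<-Add1 | r0:9,r1:7,r2:5,r3:Add1,r4:Add2,r5:7
c4: issue ADD r0<-Add3 | r0:Add3,r1:7,r2:5,r3:Add1,r4:Add2,r5:7
c5: CDB Add1=16; issue SUB r3<-Add1 | r0:Add3,r1:7,r2:5,r3:Add1,r4:Add2,r5:7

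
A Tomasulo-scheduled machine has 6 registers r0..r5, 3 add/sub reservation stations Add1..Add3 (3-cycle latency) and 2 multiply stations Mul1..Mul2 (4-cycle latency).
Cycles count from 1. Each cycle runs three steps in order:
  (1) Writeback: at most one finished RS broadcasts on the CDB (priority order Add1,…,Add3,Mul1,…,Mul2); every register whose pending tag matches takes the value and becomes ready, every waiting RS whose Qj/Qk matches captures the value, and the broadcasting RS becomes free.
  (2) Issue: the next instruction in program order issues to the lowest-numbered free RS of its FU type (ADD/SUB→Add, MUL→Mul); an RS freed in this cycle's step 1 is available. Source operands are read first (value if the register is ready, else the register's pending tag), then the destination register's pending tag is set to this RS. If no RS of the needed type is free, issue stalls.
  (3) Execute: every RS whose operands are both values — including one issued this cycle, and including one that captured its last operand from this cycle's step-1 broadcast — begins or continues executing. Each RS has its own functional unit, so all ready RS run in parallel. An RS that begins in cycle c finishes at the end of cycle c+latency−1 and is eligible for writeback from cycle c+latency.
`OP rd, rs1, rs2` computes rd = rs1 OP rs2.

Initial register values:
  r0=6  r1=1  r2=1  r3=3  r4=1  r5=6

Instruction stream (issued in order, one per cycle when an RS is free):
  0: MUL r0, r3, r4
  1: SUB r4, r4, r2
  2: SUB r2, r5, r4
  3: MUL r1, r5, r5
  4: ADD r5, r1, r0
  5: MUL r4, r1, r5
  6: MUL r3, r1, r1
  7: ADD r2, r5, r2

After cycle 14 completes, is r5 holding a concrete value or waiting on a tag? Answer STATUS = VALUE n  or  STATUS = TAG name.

STATUS = VALUE 39

cycle 1: issue MUL r0<-Mul1 // r0:Mul1,r1:1,r2:1,r3:3,r4:1,r5:6
cycle 2: issue SUB r4<-Add1 // r0:Mul1,r1:1,r2:1,r3:3,r4:Add1,r5:6
cycle 3: issue SUB r2<-Add2 // r0:Mul1,r1:1,r2:Add2,r3:3,r4:Add1,r5:6
cycle 4: issue MUL r1<-Mul2 // r0:Mul1,r1:Mul2,r2:Add2,r3:3,r4:Add1,r5:6
cycle 5: CDB Add1=0; issue ADD r5<-Add1 // r0:Mul1,r1:Mul2,r2:Add2,r3:3,r4:0,r5:Add1
cycle 6: CDB Mul1=3; issue MUL r4<-Mul1 // r0:3,r1:Mul2,r2:Add2,r3:3,r4:Mul1,r5:Add1
cycle 7: stall // r0:3,r1:Mul2,r2:Add2,r3:3,r4:Mul1,r5:Add1
cycle 8: CDB Add2=6; stall // r0:3,r1:Mul2,r2:6,r3:3,r4:Mul1,r5:Add1
cycle 9: CDB Mul2=36; issue MUL r3<-Mul2 // r0:3,r1:36,r2:6,r3:Mul2,r4:Mul1,r5:Add1
cycle 10: issue ADD r2<-Add2 // r0:3,r1:36,r2:Add2,r3:Mul2,r4:Mul1,r5:Add1
cycle 11: - // r0:3,r1:36,r2:Add2,r3:Mul2,r4:Mul1,r5:Add1
cycle 12: CDB Add1=39 // r0:3,r1:36,r2:Add2,r3:Mul2,r4:Mul1,r5:39
cycle 13: CDB Mul2=1296 // r0:3,r1:36,r2:Add2,r3:1296,r4:Mul1,r5:39
cycle 14: - // r0:3,r1:36,r2:Add2,r3:1296,r4:Mul1,r5:39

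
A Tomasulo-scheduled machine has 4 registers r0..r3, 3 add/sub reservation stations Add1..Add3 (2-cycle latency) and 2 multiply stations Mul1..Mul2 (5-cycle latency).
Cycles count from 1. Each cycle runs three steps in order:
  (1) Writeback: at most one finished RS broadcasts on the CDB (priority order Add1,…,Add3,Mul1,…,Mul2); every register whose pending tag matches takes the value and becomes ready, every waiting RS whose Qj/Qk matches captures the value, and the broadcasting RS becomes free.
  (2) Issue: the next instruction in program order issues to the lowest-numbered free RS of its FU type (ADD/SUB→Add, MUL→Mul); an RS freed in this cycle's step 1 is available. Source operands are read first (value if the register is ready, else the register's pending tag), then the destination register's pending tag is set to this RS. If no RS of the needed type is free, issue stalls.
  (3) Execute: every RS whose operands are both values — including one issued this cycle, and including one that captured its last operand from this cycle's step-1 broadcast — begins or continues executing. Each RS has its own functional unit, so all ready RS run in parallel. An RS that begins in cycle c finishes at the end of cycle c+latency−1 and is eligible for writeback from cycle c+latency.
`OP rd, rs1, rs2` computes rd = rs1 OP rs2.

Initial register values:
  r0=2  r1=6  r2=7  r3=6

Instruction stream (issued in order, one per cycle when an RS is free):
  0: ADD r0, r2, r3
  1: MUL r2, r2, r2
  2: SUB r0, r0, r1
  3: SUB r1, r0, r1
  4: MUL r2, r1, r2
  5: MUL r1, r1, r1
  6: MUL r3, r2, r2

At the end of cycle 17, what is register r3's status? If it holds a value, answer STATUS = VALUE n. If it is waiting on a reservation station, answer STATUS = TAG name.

STATUS = TAG Mul1

c1: issue ADD r0<-Add1 | r0:Add1,r1:6,r2:7,r3:6
c2: issue MUL r2<-Mul1 | r0:Add1,r1:6,r2:Mul1,r3:6
c3: CDB Add1=13; issue SUB r0<-Add1 | r0:Add1,r1:6,r2:Mul1,r3:6
c4: issue SUB r1<-Add2 | r0:Add1,r1:Add2,r2:Mul1,r3:6
c5: CDB Add1=7; issue MUL r2<-Mul2 | r0:7,r1:Add2,r2:Mul2,r3:6
c6: stall | r0:7,r1:Add2,r2:Mul2,r3:6
c7: CDB Add2=1; stall | r0:7,r1:1,r2:Mul2,r3:6
c8: CDB Mul1=49; issue MUL r1<-Mul1 | r0:7,r1:Mul1,r2:Mul2,r3:6
c9: stall | r0:7,r1:Mul1,r2:Mul2,r3:6
c10: stall | r0:7,r1:Mul1,r2:Mul2,r3:6
c11: stall | r0:7,r1:Mul1,r2:Mul2,r3:6
c12: stall | r0:7,r1:Mul1,r2:Mul2,r3:6
c13: CDB Mul1=1; issue MUL r3<-Mul1 | r0:7,r1:1,r2:Mul2,r3:Mul1
c14: CDB Mul2=49 | r0:7,r1:1,r2:49,r3:Mul1
c15: - | r0:7,r1:1,r2:49,r3:Mul1
c16: - | r0:7,r1:1,r2:49,r3:Mul1
c17: - | r0:7,r1:1,r2:49,r3:Mul1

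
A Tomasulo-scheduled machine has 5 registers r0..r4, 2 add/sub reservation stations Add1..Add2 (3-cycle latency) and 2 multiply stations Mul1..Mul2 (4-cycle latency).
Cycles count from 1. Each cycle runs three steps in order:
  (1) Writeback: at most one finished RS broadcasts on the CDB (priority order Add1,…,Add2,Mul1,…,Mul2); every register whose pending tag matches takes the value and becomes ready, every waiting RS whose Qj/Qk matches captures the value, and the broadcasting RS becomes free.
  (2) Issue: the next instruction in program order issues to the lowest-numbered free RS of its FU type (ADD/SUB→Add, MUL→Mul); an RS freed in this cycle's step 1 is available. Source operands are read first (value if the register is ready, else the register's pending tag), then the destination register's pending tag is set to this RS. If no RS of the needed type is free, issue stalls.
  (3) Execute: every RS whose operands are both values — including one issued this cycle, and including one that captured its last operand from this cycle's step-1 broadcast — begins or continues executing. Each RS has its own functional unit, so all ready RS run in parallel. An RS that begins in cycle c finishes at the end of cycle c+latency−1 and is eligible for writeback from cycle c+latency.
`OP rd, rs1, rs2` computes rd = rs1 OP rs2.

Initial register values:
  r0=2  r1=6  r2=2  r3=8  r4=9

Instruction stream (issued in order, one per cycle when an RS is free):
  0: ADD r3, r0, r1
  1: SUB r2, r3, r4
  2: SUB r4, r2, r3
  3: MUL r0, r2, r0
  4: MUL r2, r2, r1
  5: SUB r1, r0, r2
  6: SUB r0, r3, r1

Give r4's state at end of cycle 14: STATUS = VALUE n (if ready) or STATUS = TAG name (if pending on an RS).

cycle 1: issue ADD r3<-Add1 // r0:2,r1:6,r2:2,r3:Add1,r4:9
cycle 2: issue SUB r2<-Add2 // r0:2,r1:6,r2:Add2,r3:Add1,r4:9
cycle 3: stall // r0:2,r1:6,r2:Add2,r3:Add1,r4:9
cycle 4: CDB Add1=8; issue SUB r4<-Add1 // r0:2,r1:6,r2:Add2,r3:8,r4:Add1
cycle 5: issue MUL r0<-Mul1 // r0:Mul1,r1:6,r2:Add2,r3:8,r4:Add1
cycle 6: issue MUL r2<-Mul2 // r0:Mul1,r1:6,r2:Mul2,r3:8,r4:Add1
cycle 7: CDB Add2=-1; issue SUB r1<-Add2 // r0:Mul1,r1:Add2,r2:Mul2,r3:8,r4:Add1
cycle 8: stall // r0:Mul1,r1:Add2,r2:Mul2,r3:8,r4:Add1
cycle 9: stall // r0:Mul1,r1:Add2,r2:Mul2,r3:8,r4:Add1
cycle 10: CDB Add1=-9; issue SUB r0<-Add1 // r0:Add1,r1:Add2,r2:Mul2,r3:8,r4:-9
cycle 11: CDB Mul1=-2 // r0:Add1,r1:Add2,r2:Mul2,r3:8,r4:-9
cycle 12: CDB Mul2=-6 // r0:Add1,r1:Add2,r2:-6,r3:8,r4:-9
cycle 13: - // r0:Add1,r1:Add2,r2:-6,r3:8,r4:-9
cycle 14: - // r0:Add1,r1:Add2,r2:-6,r3:8,r4:-9

STATUS = VALUE -9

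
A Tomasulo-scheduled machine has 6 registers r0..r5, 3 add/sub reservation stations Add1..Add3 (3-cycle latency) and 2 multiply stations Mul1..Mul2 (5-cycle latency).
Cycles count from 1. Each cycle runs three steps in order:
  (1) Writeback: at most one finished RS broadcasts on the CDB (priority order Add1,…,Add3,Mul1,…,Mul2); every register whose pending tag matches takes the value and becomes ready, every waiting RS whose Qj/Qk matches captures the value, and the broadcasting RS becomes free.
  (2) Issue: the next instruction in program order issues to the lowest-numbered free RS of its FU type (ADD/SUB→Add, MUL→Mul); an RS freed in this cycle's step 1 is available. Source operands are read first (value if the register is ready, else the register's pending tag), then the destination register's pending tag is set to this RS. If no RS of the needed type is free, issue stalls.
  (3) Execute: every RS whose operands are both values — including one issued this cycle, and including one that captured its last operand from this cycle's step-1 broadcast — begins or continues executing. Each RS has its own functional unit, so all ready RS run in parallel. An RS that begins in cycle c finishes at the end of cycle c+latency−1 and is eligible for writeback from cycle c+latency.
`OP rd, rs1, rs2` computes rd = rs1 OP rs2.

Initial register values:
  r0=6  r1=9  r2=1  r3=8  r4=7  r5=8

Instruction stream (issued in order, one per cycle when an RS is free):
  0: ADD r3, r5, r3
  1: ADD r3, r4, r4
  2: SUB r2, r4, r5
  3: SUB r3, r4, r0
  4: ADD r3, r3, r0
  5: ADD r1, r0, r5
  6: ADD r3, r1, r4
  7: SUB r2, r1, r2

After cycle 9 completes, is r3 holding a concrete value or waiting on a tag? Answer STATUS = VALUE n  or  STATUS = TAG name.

c1: issue ADD r3<-Add1 | r0:6,r1:9,r2:1,r3:Add1,r4:7,r5:8
c2: issue ADD r3<-Add2 | r0:6,r1:9,r2:1,r3:Add2,r4:7,r5:8
c3: issue SUB r2<-Add3 | r0:6,r1:9,r2:Add3,r3:Add2,r4:7,r5:8
c4: CDB Add1=16; issue SUB r3<-Add1 | r0:6,r1:9,r2:Add3,r3:Add1,r4:7,r5:8
c5: CDB Add2=14; issue ADD r3<-Add2 | r0:6,r1:9,r2:Add3,r3:Add2,r4:7,r5:8
c6: CDB Add3=-1; issue ADD r1<-Add3 | r0:6,r1:Add3,r2:-1,r3:Add2,r4:7,r5:8
c7: CDB Add1=1; issue ADD r3<-Add1 | r0:6,r1:Add3,r2:-1,r3:Add1,r4:7,r5:8
c8: stall | r0:6,r1:Add3,r2:-1,r3:Add1,r4:7,r5:8
c9: CDB Add3=14; issue SUB r2<-Add3 | r0:6,r1:14,r2:Add3,r3:Add1,r4:7,r5:8

STATUS = TAG Add1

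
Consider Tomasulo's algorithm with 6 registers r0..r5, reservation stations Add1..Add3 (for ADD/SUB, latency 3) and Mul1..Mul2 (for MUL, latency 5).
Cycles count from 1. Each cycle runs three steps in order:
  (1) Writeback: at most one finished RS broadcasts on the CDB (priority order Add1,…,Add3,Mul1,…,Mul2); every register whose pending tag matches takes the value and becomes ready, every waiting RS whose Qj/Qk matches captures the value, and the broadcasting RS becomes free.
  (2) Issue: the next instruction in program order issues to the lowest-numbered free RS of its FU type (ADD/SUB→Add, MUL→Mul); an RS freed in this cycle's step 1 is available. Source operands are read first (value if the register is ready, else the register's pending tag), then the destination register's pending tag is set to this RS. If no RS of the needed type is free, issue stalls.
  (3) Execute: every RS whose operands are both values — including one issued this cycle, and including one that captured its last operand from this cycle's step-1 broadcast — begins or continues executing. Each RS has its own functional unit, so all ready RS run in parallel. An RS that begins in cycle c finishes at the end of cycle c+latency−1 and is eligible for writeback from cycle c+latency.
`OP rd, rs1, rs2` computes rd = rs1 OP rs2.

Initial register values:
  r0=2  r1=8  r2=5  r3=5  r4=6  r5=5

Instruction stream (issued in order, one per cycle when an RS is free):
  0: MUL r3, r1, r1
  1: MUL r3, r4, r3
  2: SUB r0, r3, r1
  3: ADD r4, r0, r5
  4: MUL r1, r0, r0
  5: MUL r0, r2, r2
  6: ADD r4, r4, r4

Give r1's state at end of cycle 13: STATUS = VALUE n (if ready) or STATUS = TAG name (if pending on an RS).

  c1: issue MUL r3<-Mul1  regs: r0:2,r1:8,r2:5,r3:Mul1,r4:6,r5:5
  c2: issue MUL r3<-Mul2  regs: r0:2,r1:8,r2:5,r3:Mul2,r4:6,r5:5
  c3: issue SUB r0<-Add1  regs: r0:Add1,r1:8,r2:5,r3:Mul2,r4:6,r5:5
  c4: issue ADD r4<-Add2  regs: r0:Add1,r1:8,r2:5,r3:Mul2,r4:Add2,r5:5
  c5: stall  regs: r0:Add1,r1:8,r2:5,r3:Mul2,r4:Add2,r5:5
  c6: CDB Mul1=64; issue MUL r1<-Mul1  regs: r0:Add1,r1:Mul1,r2:5,r3:Mul2,r4:Add2,r5:5
  c7: stall  regs: r0:Add1,r1:Mul1,r2:5,r3:Mul2,r4:Add2,r5:5
  c8: stall  regs: r0:Add1,r1:Mul1,r2:5,r3:Mul2,r4:Add2,r5:5
  c9: stall  regs: r0:Add1,r1:Mul1,r2:5,r3:Mul2,r4:Add2,r5:5
  c10: stall  regs: r0:Add1,r1:Mul1,r2:5,r3:Mul2,r4:Add2,r5:5
  c11: CDB Mul2=384; issue MUL r0<-Mul2  regs: r0:Mul2,r1:Mul1,r2:5,r3:384,r4:Add2,r5:5
  c12: issue ADD r4<-Add3  regs: r0:Mul2,r1:Mul1,r2:5,r3:384,r4:Add3,r5:5
  c13: -  regs: r0:Mul2,r1:Mul1,r2:5,r3:384,r4:Add3,r5:5

STATUS = TAG Mul1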